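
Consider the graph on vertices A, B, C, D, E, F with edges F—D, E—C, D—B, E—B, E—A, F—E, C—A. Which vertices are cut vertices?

E

Removing E increases the component count from 1 to 2, so E is a cut vertex.
By contrast removing A leaves 1 component; it is not a cut vertex. No other vertex is a cut vertex either.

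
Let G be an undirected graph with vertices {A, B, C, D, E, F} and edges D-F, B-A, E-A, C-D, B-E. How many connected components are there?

Starting from C we can reach C, D, F. That is one component of size 3.
Starting from A we can reach A, B, E. That is one component of size 3.
Total: 2 components.

2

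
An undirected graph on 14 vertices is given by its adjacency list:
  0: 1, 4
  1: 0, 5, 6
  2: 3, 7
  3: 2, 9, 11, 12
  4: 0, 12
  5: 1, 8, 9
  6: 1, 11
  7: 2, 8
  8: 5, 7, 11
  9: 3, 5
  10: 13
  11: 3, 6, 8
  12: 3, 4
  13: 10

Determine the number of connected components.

Starting from 10 we can reach 10, 13. That is one component of size 2.
Starting from 0 we can reach 0, 1, 2, 3, 4, 5, 6, 7, 8, 9, 11, 12. That is one component of size 12.
Total: 2 components.

2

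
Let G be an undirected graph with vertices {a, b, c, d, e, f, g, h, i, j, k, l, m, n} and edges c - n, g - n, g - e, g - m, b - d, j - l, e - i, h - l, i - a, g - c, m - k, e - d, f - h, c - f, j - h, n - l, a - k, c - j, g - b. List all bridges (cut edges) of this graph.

none

The edges on the cycle c-f-h-j-c are not bridges since each lies on that cycle.
Every edge lies on some cycle, so there are no bridges.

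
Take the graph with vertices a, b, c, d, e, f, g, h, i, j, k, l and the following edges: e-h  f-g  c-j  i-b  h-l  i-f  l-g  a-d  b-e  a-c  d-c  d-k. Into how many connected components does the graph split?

2

Starting from a we can reach a, c, d, j, k. That is one component of size 5.
Starting from b we can reach b, e, f, g, h, i, l. That is one component of size 7.
Total: 2 components.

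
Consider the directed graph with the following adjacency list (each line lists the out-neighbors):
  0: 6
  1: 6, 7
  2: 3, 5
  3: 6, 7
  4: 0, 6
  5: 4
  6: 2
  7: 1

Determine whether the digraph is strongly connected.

From 6 we can reach every vertex (0, 1, 2, 3, 4, 5, 6, 7), and every vertex can reach 6 (0, 1, 2, 3, 4, 5, 6, 7). So the whole graph is one strongly connected component.

Yes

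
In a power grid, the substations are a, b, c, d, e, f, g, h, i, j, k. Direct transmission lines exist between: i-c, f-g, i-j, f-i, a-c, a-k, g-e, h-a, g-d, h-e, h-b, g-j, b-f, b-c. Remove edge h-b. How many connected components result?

h and b are still connected via h-a-c-b, so the component count stays at 1.

1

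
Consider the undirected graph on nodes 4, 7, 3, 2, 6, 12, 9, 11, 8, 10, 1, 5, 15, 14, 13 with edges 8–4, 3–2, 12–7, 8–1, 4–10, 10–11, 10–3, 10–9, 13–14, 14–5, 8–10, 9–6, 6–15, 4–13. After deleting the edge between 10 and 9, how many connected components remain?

Before removal there are 2 components.
10–9 is a bridge — removing it separates 10's side from 9's side.
After removal: 3 components.

3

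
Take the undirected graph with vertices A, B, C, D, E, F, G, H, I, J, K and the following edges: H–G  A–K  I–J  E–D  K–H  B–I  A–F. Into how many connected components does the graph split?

4

C is isolated — a component by itself.
Starting from D we can reach D, E. That is one component of size 2.
Starting from B we can reach B, I, J. That is one component of size 3.
Starting from A we can reach A, F, G, H, K. That is one component of size 5.
Total: 4 components.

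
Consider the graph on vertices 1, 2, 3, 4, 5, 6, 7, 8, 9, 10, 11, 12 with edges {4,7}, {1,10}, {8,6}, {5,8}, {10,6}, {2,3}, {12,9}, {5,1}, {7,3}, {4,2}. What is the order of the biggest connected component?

5

11 is isolated — a component by itself.
Starting from 9 we can reach 9, 12. That is one component of size 2.
Starting from 2 we can reach 2, 3, 4, 7. That is one component of size 4.
Starting from 1 we can reach 1, 5, 6, 8, 10. That is one component of size 5.
The largest has 5 vertices.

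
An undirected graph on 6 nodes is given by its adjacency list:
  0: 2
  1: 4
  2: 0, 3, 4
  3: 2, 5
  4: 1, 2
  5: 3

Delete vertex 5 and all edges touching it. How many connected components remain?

1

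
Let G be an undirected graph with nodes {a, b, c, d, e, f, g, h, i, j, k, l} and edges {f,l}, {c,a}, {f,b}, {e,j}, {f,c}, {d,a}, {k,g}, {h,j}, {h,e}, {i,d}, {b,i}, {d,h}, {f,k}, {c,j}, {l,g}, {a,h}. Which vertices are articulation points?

f

Removing f increases the component count from 1 to 2, so f is a cut vertex.
By contrast removing c leaves 1 component; it is not a cut vertex. No other vertex is a cut vertex either.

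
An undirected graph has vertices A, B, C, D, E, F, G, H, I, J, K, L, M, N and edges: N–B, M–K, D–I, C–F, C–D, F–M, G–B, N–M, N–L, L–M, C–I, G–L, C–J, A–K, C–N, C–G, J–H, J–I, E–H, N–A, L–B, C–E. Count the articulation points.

1

Removing C increases the component count from 1 to 2, so C is a cut vertex.
By contrast removing D leaves 1 component; it is not a cut vertex. No other vertex is a cut vertex either.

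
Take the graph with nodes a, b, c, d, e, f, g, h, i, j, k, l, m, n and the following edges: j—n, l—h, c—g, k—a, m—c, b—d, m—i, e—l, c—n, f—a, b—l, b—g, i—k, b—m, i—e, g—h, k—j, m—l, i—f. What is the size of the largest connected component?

14

Starting from a we can reach a, b, c, d, e, f, g, h, i, j, k, l, m, n. That is one component of size 14.
The largest has 14 vertices.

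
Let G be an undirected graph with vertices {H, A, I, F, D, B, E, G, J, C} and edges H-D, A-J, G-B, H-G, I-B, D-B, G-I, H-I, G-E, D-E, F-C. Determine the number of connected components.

Starting from A we can reach A, J. That is one component of size 2.
Starting from C we can reach C, F. That is one component of size 2.
Starting from B we can reach B, D, E, G, H, I. That is one component of size 6.
Total: 3 components.

3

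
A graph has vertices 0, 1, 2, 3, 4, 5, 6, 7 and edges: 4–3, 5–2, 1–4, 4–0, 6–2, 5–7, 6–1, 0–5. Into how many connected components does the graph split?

Starting from 0 we can reach 0, 1, 2, 3, 4, 5, 6, 7. That is one component of size 8.
Total: 1 component.

1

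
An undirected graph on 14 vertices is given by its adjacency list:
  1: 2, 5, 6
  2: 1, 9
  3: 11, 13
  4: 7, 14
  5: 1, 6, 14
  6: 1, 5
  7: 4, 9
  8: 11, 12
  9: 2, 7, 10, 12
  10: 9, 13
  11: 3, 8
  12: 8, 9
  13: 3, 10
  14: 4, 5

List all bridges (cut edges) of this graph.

none

The edges on the cycle 1-6-5-1 are not bridges since each lies on that cycle.
Every edge lies on some cycle, so there are no bridges.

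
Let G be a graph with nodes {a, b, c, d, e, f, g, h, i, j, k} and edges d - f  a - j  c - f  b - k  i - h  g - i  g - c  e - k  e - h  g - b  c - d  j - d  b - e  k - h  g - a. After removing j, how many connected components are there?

1

With j gone, the remaining components are: {a, b, c, d, e, f, g, h, i, k}.
That is 1 component.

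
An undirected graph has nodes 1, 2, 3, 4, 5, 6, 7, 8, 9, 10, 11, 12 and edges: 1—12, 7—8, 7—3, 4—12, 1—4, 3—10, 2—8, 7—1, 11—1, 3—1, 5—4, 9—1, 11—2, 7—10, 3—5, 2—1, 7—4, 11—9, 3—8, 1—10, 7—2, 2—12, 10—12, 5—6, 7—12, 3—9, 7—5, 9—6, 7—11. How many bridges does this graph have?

The edges on the cycle 7-11-2-7 are not bridges since each lies on that cycle.
Every edge lies on some cycle, so there are no bridges.

0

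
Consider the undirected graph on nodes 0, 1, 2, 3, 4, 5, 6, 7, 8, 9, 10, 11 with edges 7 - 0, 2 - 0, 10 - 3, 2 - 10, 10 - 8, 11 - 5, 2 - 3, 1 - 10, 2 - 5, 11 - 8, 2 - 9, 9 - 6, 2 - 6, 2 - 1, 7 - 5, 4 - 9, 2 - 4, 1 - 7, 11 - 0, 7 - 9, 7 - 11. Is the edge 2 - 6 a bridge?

No

After removing 2 - 6, the path 2-9-6 still connects them, so the edge is not a bridge.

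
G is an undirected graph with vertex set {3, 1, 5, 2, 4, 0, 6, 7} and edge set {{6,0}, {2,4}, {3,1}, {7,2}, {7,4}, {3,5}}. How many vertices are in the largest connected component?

Starting from 0 we can reach 0, 6. That is one component of size 2.
Starting from 2 we can reach 2, 4, 7. That is one component of size 3.
Starting from 1 we can reach 1, 3, 5. That is one component of size 3.
The largest has 3 vertices.

3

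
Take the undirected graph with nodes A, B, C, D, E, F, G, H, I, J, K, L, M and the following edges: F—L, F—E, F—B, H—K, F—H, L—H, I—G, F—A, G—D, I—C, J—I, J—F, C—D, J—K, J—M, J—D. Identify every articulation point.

F, J

Removing F increases the component count from 1 to 4, so F is a cut vertex.
Removing J increases the component count from 1 to 3, so J is a cut vertex.
By contrast removing E leaves 1 component; it is not a cut vertex. No other vertex is a cut vertex either.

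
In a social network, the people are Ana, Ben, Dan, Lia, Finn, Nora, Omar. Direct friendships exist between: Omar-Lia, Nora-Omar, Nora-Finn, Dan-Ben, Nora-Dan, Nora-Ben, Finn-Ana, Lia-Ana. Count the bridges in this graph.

The edges on the cycle Nora-Dan-Ben-Nora are not bridges since each lies on that cycle.
Every edge lies on some cycle, so there are no bridges.

0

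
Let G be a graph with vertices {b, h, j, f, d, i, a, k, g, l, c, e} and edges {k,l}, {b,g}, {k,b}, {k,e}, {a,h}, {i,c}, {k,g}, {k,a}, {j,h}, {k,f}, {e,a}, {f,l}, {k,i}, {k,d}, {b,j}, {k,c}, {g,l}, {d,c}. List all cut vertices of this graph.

Removing k increases the component count from 1 to 2, so k is a cut vertex.
By contrast removing h leaves 1 component; it is not a cut vertex. No other vertex is a cut vertex either.

k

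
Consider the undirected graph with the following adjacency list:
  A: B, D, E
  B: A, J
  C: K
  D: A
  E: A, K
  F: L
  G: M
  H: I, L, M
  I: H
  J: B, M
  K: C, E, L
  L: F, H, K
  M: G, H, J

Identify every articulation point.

Removing A increases the component count from 1 to 2, so A is a cut vertex.
Removing H increases the component count from 1 to 2, so H is a cut vertex.
Removing K increases the component count from 1 to 2, so K is a cut vertex.
Likewise L, M are cut vertices.
By contrast removing I leaves 1 component; it is not a cut vertex. No other vertex is a cut vertex either.

A, H, K, L, M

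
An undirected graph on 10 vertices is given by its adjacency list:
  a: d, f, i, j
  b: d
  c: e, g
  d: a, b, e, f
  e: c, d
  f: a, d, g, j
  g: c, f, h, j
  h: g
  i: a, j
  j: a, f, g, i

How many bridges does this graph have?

2

The edges on the cycle f-g-j-f are not bridges since each lies on that cycle.
But removing d-b disconnects d from b; removing h-g disconnects h from g — these are bridges.
That makes 2 bridges.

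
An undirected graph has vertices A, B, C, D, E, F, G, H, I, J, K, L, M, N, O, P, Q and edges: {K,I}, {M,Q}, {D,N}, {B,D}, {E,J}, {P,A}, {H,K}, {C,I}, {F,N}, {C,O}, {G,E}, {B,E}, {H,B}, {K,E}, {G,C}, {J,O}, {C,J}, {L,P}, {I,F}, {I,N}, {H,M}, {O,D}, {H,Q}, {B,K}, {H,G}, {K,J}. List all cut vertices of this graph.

H, P

Removing H increases the component count from 2 to 3, so H is a cut vertex.
Removing P increases the component count from 2 to 3, so P is a cut vertex.
By contrast removing L leaves 2 components; it is not a cut vertex. No other vertex is a cut vertex either.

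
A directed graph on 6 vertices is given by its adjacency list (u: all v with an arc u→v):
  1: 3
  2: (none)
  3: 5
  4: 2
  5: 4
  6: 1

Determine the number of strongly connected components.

{1} is an SCC by itself.
{3} is an SCC by itself.
{6} is an SCC by itself.
{4} is an SCC by itself.
{2} is an SCC by itself.
(and 1 more singleton SCC)
That gives 6 strongly connected components.

6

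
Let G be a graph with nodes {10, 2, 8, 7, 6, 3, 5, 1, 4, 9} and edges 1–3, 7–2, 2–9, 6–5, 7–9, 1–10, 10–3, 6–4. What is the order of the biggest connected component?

3

8 is isolated — a component by itself.
Starting from 1 we can reach 1, 3, 10. That is one component of size 3.
Starting from 4 we can reach 4, 5, 6. That is one component of size 3.
Starting from 2 we can reach 2, 7, 9. That is one component of size 3.
The largest has 3 vertices.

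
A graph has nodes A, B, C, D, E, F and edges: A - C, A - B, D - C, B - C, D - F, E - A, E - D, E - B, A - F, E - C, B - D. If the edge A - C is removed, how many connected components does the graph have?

1

A and C are still connected via A-E-C, so the component count stays at 1.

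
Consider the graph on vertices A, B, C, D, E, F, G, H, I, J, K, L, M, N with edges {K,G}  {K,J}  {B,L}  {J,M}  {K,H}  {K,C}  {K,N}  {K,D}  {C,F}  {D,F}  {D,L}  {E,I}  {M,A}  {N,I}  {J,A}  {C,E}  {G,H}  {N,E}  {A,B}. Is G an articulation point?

No

Deleting G leaves 1 component (was 1) (its neighbors H, K remain connected to each other), so G is not a cut vertex.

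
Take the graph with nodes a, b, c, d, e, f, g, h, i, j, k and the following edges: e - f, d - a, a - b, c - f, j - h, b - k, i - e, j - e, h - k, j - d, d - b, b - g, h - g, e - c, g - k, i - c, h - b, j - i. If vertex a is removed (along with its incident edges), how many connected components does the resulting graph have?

With a gone, the remaining components are: {b, c, d, e, f, g, h, i, j, k}.
That is 1 component.

1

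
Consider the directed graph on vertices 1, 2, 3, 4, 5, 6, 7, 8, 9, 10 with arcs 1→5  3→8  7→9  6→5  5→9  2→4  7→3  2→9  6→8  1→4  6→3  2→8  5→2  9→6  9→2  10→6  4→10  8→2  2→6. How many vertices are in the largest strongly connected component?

{2, 3, 4, 5, 6, 8, 9, 10} are all mutually reachable — one SCC of size 8.
{1} is an SCC by itself.
{7} is an SCC by itself.
The largest has 8 vertices.

8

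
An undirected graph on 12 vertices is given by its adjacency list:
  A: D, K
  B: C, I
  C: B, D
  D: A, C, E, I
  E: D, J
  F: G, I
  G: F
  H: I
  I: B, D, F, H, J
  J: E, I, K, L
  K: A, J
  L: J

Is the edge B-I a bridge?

No

After removing B-I, the path B-C-D-I still connects them, so the edge is not a bridge.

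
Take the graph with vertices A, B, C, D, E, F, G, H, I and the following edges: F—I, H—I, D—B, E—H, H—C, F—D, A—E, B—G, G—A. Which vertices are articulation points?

Removing H increases the component count from 1 to 2, so H is a cut vertex.
By contrast removing G leaves 1 component; it is not a cut vertex. No other vertex is a cut vertex either.

H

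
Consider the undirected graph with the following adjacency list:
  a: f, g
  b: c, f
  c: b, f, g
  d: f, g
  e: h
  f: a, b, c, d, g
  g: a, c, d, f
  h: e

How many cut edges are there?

1

The edges on the cycle c-b-f-c are not bridges since each lies on that cycle.
But removing h-e disconnects h from e — this is a bridge.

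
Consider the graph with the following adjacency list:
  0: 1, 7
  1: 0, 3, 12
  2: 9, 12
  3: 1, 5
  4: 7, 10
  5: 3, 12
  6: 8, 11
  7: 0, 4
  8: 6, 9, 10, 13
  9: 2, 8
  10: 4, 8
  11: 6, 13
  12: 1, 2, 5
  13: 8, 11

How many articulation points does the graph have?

Removing 8 increases the component count from 1 to 2, so 8 is a cut vertex.
By contrast removing 7 leaves 1 component; it is not a cut vertex. No other vertex is a cut vertex either.

1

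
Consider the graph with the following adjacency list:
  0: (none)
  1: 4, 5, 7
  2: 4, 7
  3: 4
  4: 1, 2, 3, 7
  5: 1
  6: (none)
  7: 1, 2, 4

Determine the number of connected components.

3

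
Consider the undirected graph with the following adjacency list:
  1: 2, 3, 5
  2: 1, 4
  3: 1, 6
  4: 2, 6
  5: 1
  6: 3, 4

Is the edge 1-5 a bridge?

Removing 1-5 leaves no path between 1 and 5: the component count goes from 1 to 2. So it is a bridge.

Yes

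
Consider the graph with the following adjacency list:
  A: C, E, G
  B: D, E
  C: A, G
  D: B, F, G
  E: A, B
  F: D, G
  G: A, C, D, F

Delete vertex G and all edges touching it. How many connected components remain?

With G gone, the remaining components are: {A, B, C, D, E, F}.
That is 1 component.

1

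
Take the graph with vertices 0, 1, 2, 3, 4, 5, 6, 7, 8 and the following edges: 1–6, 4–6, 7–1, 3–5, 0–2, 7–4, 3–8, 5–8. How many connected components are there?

3

Starting from 0 we can reach 0, 2. That is one component of size 2.
Starting from 3 we can reach 3, 5, 8. That is one component of size 3.
Starting from 1 we can reach 1, 4, 6, 7. That is one component of size 4.
Total: 3 components.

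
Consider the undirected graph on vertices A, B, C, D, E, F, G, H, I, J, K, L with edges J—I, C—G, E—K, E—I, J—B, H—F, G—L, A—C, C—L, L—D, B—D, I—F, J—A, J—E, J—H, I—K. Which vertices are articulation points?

J

Removing J increases the component count from 1 to 2, so J is a cut vertex.
By contrast removing E leaves 1 component; it is not a cut vertex. No other vertex is a cut vertex either.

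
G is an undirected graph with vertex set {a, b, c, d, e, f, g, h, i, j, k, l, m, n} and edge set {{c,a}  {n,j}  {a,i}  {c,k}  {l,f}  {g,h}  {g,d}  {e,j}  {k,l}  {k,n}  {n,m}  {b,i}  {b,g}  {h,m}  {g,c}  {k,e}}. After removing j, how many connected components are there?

1

With j gone, the remaining components are: {a, b, c, d, e, f, g, h, i, k, l, m, n}.
That is 1 component.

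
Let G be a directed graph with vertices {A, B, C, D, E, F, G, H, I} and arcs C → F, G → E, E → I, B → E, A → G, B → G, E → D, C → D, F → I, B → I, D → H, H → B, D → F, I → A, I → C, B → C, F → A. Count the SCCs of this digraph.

1

{A, B, C, D, E, F, G, H, I} are all mutually reachable — one SCC of size 9.
That gives 1 strongly connected component.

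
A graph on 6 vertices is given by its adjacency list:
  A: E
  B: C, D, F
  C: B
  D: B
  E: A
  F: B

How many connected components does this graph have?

Starting from A we can reach A, E. That is one component of size 2.
Starting from B we can reach B, C, D, F. That is one component of size 4.
Total: 2 components.

2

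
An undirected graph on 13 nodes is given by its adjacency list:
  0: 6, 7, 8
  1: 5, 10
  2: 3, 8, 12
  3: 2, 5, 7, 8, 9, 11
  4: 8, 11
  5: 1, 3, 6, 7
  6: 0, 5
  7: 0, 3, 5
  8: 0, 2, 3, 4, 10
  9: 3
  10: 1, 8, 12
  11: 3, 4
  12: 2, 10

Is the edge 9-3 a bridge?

Yes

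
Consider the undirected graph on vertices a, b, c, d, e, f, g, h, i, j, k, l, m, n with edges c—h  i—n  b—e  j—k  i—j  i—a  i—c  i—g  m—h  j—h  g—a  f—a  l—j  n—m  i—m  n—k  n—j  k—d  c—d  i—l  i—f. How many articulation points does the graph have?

1

Removing i increases the component count from 2 to 3, so i is a cut vertex.
By contrast removing j leaves 2 components; it is not a cut vertex. No other vertex is a cut vertex either.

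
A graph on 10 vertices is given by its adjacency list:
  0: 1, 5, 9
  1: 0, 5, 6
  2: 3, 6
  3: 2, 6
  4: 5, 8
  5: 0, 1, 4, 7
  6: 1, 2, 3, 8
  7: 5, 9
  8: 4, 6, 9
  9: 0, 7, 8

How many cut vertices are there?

Removing 6 increases the component count from 1 to 2, so 6 is a cut vertex.
By contrast removing 8 leaves 1 component; it is not a cut vertex. No other vertex is a cut vertex either.

1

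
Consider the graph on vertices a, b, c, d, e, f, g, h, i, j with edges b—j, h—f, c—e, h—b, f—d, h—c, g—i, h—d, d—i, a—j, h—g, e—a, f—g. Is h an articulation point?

Yes

Deleting h raises the number of components from 1 to 2, so h is a cut vertex.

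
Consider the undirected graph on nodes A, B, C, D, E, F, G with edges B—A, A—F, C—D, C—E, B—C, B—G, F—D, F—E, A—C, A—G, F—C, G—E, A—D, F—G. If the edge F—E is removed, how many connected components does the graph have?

F and E are still connected via F-G-E, so the component count stays at 1.

1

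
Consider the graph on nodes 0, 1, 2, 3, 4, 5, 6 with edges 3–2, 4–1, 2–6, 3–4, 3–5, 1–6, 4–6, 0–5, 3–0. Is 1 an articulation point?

Deleting 1 leaves 1 component (was 1) (its neighbors 4, 6 remain connected to each other), so 1 is not a cut vertex.

No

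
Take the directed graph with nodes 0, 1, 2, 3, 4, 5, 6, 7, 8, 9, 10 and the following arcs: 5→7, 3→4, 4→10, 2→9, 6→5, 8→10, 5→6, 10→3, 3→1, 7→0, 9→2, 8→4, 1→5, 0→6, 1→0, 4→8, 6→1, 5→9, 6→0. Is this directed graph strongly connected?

There is no directed path from 2 to 4, so the graph is not strongly connected.

No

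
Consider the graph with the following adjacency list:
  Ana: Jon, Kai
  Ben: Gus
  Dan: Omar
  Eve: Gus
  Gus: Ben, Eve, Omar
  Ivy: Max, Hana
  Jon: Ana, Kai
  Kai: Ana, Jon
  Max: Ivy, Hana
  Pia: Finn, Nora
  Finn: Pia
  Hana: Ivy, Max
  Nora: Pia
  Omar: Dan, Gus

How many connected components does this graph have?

4

Starting from Pia we can reach Pia, Finn, Nora. That is one component of size 3.
Starting from Ana we can reach Ana, Jon, Kai. That is one component of size 3.
Starting from Ivy we can reach Ivy, Max, Hana. That is one component of size 3.
Starting from Ben we can reach Ben, Dan, Eve, Gus, Omar. That is one component of size 5.
Total: 4 components.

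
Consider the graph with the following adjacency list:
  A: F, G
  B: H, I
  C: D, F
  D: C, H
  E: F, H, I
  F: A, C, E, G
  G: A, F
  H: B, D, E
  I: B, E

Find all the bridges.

none

The edges on the cycle F-G-A-F are not bridges since each lies on that cycle.
Every edge lies on some cycle, so there are no bridges.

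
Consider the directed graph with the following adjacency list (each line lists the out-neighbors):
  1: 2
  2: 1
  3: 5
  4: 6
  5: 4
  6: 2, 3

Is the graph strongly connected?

There is no directed path from 2 to 3, so the graph is not strongly connected.

No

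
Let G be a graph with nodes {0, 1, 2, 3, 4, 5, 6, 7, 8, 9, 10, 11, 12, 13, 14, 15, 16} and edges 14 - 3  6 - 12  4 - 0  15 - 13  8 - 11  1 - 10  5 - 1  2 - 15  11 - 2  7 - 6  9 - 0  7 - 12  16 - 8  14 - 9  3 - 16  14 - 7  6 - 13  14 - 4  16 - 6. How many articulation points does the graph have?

Removing 1 increases the component count from 2 to 3, so 1 is a cut vertex.
Removing 14 increases the component count from 2 to 3, so 14 is a cut vertex.
By contrast removing 0 leaves 2 components; it is not a cut vertex. No other vertex is a cut vertex either.

2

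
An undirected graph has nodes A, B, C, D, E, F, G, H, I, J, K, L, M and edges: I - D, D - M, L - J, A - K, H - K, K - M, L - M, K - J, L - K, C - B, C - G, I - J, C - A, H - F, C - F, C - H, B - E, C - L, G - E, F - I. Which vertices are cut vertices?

C

Removing C increases the component count from 1 to 2, so C is a cut vertex.
By contrast removing H leaves 1 component; it is not a cut vertex. No other vertex is a cut vertex either.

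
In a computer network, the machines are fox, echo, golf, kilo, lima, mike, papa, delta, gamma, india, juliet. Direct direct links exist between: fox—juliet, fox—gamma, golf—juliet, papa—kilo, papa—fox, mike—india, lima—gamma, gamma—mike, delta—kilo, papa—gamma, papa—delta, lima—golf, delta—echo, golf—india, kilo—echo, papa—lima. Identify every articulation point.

Removing papa increases the component count from 1 to 2, so papa is a cut vertex.
By contrast removing mike leaves 1 component; it is not a cut vertex. No other vertex is a cut vertex either.

papa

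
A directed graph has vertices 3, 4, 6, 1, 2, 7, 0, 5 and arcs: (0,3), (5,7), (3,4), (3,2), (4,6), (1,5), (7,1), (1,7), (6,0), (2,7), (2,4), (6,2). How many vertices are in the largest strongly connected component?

{0, 2, 3, 4, 6} are all mutually reachable — one SCC of size 5.
{1, 5, 7} are all mutually reachable — one SCC of size 3.
The largest has 5 vertices.

5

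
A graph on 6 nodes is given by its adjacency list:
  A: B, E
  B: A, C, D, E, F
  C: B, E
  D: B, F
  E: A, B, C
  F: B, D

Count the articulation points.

Removing B increases the component count from 1 to 2, so B is a cut vertex.
By contrast removing E leaves 1 component; it is not a cut vertex. No other vertex is a cut vertex either.

1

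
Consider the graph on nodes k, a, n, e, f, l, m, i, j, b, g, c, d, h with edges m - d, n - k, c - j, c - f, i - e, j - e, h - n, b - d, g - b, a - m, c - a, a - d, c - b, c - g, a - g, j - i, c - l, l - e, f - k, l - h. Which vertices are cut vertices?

Removing c increases the component count from 1 to 2, so c is a cut vertex.
By contrast removing i leaves 1 component; it is not a cut vertex. No other vertex is a cut vertex either.

c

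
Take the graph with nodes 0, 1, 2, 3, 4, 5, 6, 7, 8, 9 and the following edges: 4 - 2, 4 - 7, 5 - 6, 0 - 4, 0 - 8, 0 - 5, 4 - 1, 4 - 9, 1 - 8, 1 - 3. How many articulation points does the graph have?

Removing 0 increases the component count from 1 to 2, so 0 is a cut vertex.
Removing 1 increases the component count from 1 to 2, so 1 is a cut vertex.
Removing 4 increases the component count from 1 to 4, so 4 is a cut vertex.
Likewise 5 is a cut vertex.
By contrast removing 9 leaves 1 component; it is not a cut vertex. No other vertex is a cut vertex either.

4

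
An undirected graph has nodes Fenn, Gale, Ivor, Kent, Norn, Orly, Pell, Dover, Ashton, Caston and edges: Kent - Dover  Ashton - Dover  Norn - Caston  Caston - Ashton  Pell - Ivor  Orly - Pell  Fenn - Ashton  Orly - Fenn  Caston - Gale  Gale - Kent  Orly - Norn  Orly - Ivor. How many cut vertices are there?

Removing Orly increases the component count from 1 to 2, so Orly is a cut vertex.
By contrast removing Kent leaves 1 component; it is not a cut vertex. No other vertex is a cut vertex either.

1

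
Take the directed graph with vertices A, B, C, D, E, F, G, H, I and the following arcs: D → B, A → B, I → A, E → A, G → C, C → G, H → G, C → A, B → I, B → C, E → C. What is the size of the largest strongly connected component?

5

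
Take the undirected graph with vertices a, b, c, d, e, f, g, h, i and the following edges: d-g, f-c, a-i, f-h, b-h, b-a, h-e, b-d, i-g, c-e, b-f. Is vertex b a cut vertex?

Yes

Deleting b raises the number of components from 1 to 2, so b is a cut vertex.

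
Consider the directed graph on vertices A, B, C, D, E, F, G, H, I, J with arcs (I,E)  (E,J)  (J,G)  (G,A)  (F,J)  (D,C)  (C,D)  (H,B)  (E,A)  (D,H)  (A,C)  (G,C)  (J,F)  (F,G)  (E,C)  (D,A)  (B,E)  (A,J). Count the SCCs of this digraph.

{A, B, C, D, E, F, G, H, J} are all mutually reachable — one SCC of size 9.
{I} is an SCC by itself.
That gives 2 strongly connected components.

2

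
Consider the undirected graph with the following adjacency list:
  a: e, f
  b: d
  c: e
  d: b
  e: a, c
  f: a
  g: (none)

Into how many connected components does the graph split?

3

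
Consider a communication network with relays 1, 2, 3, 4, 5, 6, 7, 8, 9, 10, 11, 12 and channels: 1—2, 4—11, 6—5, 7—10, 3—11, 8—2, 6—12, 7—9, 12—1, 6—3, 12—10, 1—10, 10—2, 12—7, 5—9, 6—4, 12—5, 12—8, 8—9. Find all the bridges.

The edges on the cycle 6-3-11-4-6 are not bridges since each lies on that cycle.
Every edge lies on some cycle, so there are no bridges.

none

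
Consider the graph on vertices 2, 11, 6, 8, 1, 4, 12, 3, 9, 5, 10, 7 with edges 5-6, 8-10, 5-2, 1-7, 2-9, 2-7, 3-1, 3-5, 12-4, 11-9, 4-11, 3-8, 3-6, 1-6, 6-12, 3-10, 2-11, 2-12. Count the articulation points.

1

Removing 3 increases the component count from 1 to 2, so 3 is a cut vertex.
By contrast removing 12 leaves 1 component; it is not a cut vertex. No other vertex is a cut vertex either.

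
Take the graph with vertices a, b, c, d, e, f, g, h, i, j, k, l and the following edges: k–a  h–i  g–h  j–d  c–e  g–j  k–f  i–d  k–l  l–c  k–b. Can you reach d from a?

No

The component containing a is {a, b, c, e, f, k, l}, and d is not in it.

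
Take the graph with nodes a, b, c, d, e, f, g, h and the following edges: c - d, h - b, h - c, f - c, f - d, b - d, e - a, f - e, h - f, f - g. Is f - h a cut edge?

After removing f - h, the path f-c-h still connects them, so the edge is not a bridge.

No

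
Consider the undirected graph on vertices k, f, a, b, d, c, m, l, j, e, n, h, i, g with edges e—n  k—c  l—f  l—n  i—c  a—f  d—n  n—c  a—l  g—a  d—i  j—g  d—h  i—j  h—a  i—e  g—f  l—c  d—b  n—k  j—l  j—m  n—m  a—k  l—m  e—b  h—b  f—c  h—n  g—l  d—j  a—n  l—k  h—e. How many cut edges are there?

0

The edges on the cycle d-i-c-l-g-j-d are not bridges since each lies on that cycle.
Every edge lies on some cycle, so there are no bridges.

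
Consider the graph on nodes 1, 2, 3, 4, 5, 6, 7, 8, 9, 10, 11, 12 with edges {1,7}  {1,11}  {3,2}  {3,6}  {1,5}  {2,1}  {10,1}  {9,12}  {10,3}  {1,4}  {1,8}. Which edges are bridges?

The edges on the cycle 10-3-2-1-10 are not bridges since each lies on that cycle.
But removing 1 - 11 disconnects 1 from 11; removing 3 - 6 disconnects 3 from 6; removing 8 - 1 disconnects 8 from 1; removing 1 - 5 disconnects 1 from 5 — these are bridges.
In total 7 edges are bridges.

1-11, 1-4, 1-5, 1-7, 1-8, 12-9, 3-6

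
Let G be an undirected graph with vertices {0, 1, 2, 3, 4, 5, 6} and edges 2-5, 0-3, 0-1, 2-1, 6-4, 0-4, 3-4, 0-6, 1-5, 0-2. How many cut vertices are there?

1

Removing 0 increases the component count from 1 to 2, so 0 is a cut vertex.
By contrast removing 3 leaves 1 component; it is not a cut vertex. No other vertex is a cut vertex either.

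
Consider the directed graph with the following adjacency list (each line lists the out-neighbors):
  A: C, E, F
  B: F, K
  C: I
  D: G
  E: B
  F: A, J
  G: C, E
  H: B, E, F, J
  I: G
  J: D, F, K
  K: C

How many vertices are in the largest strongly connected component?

10

{A, B, C, D, E, F, G, I, J, K} are all mutually reachable — one SCC of size 10.
{H} is an SCC by itself.
The largest has 10 vertices.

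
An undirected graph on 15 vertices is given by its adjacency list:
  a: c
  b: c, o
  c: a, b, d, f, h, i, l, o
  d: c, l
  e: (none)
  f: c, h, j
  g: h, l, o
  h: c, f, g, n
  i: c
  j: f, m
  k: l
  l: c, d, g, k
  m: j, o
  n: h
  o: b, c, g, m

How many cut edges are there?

The edges on the cycle f-c-l-g-h-f are not bridges since each lies on that cycle.
But removing i-c disconnects i from c; removing l-k disconnects l from k; removing a-c disconnects a from c; removing h-n disconnects h from n — these are bridges.
That makes 4 bridges.

4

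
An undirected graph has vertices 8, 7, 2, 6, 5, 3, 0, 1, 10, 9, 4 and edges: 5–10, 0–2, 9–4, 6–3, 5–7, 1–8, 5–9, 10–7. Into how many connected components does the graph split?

4

Starting from 1 we can reach 1, 8. That is one component of size 2.
Starting from 0 we can reach 0, 2. That is one component of size 2.
Starting from 3 we can reach 3, 6. That is one component of size 2.
Starting from 4 we can reach 4, 5, 7, 9, 10. That is one component of size 5.
Total: 4 components.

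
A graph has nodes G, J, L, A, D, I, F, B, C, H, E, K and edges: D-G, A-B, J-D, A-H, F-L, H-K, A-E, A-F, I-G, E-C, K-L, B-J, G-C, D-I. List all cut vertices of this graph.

Removing A increases the component count from 1 to 2, so A is a cut vertex.
By contrast removing F leaves 1 component; it is not a cut vertex. No other vertex is a cut vertex either.

A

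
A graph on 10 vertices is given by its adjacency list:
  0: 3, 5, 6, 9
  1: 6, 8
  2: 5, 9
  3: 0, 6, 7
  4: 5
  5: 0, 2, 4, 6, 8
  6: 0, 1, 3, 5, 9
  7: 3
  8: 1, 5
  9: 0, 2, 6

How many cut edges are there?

The edges on the cycle 6-9-0-6 are not bridges since each lies on that cycle.
But removing 7-3 disconnects 7 from 3; removing 5-4 disconnects 5 from 4 — these are bridges.
That makes 2 bridges.

2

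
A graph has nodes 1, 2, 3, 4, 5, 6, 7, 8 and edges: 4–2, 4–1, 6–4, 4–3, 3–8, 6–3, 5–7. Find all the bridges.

The edges on the cycle 6-4-3-6 are not bridges since each lies on that cycle.
But removing 5–7 disconnects 5 from 7; removing 4–1 disconnects 4 from 1; removing 4–2 disconnects 4 from 2; removing 3–8 disconnects 3 from 8 — these are bridges.

1-4, 2-4, 3-8, 5-7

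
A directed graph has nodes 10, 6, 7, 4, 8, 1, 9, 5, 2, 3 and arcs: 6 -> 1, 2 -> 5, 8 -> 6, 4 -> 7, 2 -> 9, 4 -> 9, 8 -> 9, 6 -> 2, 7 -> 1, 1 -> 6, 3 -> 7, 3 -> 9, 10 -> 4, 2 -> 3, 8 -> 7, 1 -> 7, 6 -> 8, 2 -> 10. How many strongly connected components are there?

{1, 2, 3, 4, 6, 7, 8, 10} are all mutually reachable — one SCC of size 8.
{5} is an SCC by itself.
{9} is an SCC by itself.
That gives 3 strongly connected components.

3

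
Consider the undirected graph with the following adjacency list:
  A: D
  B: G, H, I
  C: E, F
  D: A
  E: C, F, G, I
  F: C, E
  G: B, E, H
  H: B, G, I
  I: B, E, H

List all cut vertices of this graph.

E

Removing E increases the component count from 2 to 3, so E is a cut vertex.
By contrast removing C leaves 2 components; it is not a cut vertex. No other vertex is a cut vertex either.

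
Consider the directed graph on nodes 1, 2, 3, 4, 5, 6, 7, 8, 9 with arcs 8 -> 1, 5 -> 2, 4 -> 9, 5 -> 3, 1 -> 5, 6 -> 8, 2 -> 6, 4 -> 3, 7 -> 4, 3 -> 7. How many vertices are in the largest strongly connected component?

5

{1, 2, 5, 6, 8} are all mutually reachable — one SCC of size 5.
{3, 4, 7} are all mutually reachable — one SCC of size 3.
{9} is an SCC by itself.
The largest has 5 vertices.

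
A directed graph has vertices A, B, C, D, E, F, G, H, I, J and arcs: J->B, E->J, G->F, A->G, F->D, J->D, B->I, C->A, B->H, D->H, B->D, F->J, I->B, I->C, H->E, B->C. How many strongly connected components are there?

{A, B, C, D, E, F, G, H, I, J} are all mutually reachable — one SCC of size 10.
That gives 1 strongly connected component.

1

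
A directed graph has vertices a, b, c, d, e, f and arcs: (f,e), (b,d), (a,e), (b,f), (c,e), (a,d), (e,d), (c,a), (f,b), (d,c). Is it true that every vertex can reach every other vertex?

No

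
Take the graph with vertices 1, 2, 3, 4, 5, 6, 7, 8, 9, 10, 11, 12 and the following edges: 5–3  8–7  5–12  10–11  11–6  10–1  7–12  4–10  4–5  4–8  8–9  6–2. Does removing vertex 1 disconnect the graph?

Deleting 1 leaves 1 component (was 1), so 1 is not a cut vertex.

No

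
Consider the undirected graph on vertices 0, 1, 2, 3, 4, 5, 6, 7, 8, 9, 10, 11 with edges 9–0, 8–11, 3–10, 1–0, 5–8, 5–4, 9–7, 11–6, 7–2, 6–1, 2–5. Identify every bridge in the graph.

10-3, 4-5

The edges on the cycle 9-7-2-5-8-11-6-1-0-9 are not bridges since each lies on that cycle.
But removing 3–10 disconnects 3 from 10; removing 4–5 disconnects 4 from 5 — these are bridges.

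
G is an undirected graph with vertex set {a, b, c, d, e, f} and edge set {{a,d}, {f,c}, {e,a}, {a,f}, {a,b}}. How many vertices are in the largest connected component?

6

Starting from a we can reach a, b, c, d, e, f. That is one component of size 6.
The largest has 6 vertices.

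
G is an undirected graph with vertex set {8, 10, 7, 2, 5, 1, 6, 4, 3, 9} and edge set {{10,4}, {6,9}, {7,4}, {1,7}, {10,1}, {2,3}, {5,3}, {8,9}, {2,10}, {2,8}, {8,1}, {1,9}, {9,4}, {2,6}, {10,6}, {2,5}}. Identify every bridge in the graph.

none

The edges on the cycle 2-5-3-2 are not bridges since each lies on that cycle.
Every edge lies on some cycle, so there are no bridges.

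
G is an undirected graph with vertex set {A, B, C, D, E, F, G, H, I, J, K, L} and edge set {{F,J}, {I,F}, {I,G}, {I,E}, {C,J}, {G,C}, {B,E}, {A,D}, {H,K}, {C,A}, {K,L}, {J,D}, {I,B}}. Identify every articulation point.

I, K

Removing I increases the component count from 2 to 3, so I is a cut vertex.
Removing K increases the component count from 2 to 3, so K is a cut vertex.
By contrast removing C leaves 2 components; it is not a cut vertex. No other vertex is a cut vertex either.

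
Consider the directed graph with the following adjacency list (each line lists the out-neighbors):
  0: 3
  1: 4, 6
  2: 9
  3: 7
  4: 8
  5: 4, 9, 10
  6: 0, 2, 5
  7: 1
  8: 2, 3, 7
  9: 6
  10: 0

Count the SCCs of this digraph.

{0, 1, 2, 3, 4, 5, 6, 7, 8, 9, 10} are all mutually reachable — one SCC of size 11.
That gives 1 strongly connected component.

1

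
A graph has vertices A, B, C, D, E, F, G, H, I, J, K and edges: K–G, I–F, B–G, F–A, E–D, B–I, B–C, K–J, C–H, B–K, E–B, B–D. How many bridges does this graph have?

6

The edges on the cycle B-K-G-B are not bridges since each lies on that cycle.
But removing C–H disconnects C from H; removing F–I disconnects F from I; removing B–I disconnects B from I; removing B–C disconnects B from C — these are bridges.
In total 6 edges are bridges.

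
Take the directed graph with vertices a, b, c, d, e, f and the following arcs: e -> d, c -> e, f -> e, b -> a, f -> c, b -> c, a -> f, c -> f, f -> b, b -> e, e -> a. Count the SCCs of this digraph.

2

{a, b, c, e, f} are all mutually reachable — one SCC of size 5.
{d} is an SCC by itself.
That gives 2 strongly connected components.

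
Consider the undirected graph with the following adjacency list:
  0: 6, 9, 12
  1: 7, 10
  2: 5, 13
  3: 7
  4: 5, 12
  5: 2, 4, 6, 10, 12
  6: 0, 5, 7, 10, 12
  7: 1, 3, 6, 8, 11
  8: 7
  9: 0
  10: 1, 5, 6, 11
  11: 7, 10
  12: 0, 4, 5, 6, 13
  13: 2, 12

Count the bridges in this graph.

The edges on the cycle 12-6-0-12 are not bridges since each lies on that cycle.
But removing 7-3 disconnects 7 from 3; removing 7-8 disconnects 7 from 8; removing 0-9 disconnects 0 from 9 — these are bridges.
That makes 3 bridges.

3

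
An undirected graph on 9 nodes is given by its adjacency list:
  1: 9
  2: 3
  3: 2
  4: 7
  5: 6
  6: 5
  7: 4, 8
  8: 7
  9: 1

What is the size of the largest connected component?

3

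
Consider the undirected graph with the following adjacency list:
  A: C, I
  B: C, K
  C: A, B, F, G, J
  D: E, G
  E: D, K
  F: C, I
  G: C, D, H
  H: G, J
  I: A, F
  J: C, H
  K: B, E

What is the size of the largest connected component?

Starting from A we can reach A, B, C, D, E, F, G, H, I, J, K. That is one component of size 11.
The largest has 11 vertices.

11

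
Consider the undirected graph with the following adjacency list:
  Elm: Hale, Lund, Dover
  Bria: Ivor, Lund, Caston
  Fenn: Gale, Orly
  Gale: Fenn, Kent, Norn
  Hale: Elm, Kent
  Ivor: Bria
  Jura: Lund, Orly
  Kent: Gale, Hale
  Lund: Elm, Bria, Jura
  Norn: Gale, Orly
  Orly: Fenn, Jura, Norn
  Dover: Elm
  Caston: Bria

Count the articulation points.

3

Removing Elm increases the component count from 1 to 2, so Elm is a cut vertex.
Removing Bria increases the component count from 1 to 3, so Bria is a cut vertex.
Removing Lund increases the component count from 1 to 2, so Lund is a cut vertex.
By contrast removing Kent leaves 1 component; it is not a cut vertex. No other vertex is a cut vertex either.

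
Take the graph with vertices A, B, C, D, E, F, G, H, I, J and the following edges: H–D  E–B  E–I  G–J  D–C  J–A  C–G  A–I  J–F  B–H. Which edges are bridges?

The edges on the cycle E-B-H-D-C-G-J-A-I-E are not bridges since each lies on that cycle.
But removing F–J disconnects F from J — this is a bridge.

F-J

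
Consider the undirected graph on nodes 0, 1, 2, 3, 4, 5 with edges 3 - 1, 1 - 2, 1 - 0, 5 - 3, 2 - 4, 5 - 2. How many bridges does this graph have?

The edges on the cycle 5-3-1-2-5 are not bridges since each lies on that cycle.
But removing 1 - 0 disconnects 1 from 0; removing 2 - 4 disconnects 2 from 4 — these are bridges.
That makes 2 bridges.

2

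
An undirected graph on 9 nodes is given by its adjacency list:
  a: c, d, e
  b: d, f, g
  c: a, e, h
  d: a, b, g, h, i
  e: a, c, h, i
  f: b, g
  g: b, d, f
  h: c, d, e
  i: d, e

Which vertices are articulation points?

Removing d increases the component count from 1 to 2, so d is a cut vertex.
By contrast removing e leaves 1 component; it is not a cut vertex. No other vertex is a cut vertex either.

d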